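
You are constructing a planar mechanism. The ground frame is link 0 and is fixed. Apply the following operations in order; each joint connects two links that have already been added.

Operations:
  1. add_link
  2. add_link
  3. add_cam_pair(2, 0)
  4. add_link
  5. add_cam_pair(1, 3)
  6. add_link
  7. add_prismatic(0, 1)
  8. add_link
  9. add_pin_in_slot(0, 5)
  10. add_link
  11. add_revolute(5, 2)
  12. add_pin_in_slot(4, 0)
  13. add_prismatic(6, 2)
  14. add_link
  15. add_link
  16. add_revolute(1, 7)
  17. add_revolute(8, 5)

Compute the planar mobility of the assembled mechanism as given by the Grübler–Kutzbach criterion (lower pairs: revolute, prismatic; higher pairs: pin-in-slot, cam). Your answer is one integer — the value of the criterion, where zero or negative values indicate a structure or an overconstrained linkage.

M = 10

(L,J1,J2)=(1,0,0); link0 fixed
link1: (2,0,0)
link2: (3,0,0)
C 2-0 [J2]: (3,0,1)
link3: (4,0,1)
C 1-3 [J2]: (4,0,2)
link4: (5,0,2)
P 0-1 [J1]: (5,1,2)
link5: (6,1,2)
PS 0-5 [J2]: (6,1,3)
link6: (7,1,3)
R 5-2 [J1]: (7,2,3)
PS 4-0 [J2]: (7,2,4)
P 6-2 [J1]: (7,3,4)
link7: (8,3,4)
link8: (9,3,4)
R 1-7 [J1]: (9,4,4)
R 8-5 [J1]: (9,5,4)
Grübler: 3·8 − 2·5 − 4 = 10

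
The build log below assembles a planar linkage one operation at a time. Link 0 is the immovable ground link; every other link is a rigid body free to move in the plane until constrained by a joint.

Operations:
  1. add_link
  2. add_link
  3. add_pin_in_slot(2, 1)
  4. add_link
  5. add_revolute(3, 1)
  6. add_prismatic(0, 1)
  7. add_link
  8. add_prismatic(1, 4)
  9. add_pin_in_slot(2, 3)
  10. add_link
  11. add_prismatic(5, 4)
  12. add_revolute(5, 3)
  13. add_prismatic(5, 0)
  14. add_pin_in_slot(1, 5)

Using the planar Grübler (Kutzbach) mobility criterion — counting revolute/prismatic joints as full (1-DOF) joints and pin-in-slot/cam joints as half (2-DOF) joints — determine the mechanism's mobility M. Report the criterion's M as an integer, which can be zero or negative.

M = 0

link 0 = ground. State L|J1|J2 = 1|0|0
+link1  2|0|0
+link2  3|0|0
PS(2,1) f=2→J2  3|0|1
+link3  4|0|1
R(3,1) f=1→J1  4|1|1
P(0,1) f=1→J1  4|2|1
+link4  5|2|1
P(1,4) f=1→J1  5|3|1
PS(2,3) f=2→J2  5|3|2
+link5  6|3|2
P(5,4) f=1→J1  6|4|2
R(5,3) f=1→J1  6|5|2
P(5,0) f=1→J1  6|6|2
PS(1,5) f=2→J2  6|6|3
M = 3(6−1)−2·6−3 = 15−12−3 = 0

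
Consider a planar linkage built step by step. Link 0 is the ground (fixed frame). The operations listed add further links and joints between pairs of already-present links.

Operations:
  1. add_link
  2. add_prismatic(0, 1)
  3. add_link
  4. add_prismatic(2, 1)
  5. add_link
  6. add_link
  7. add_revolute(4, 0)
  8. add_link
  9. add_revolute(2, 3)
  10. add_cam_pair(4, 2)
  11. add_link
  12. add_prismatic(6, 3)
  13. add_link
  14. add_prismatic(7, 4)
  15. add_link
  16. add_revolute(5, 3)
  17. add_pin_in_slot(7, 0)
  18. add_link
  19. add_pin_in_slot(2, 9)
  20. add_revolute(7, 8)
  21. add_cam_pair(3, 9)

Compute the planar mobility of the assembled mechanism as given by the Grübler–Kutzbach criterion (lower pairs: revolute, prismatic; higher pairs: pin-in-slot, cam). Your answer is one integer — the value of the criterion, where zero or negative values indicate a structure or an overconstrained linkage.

L=1 J1=0 J2=0
add link → L=2 J1=0 J2=0
P@0,1 dof=1 J1 → L=2 J1=1 J2=0
add link → L=3 J1=1 J2=0
P@2,1 dof=1 J1 → L=3 J1=2 J2=0
add link → L=4 J1=2 J2=0
add link → L=5 J1=2 J2=0
R@4,0 dof=1 J1 → L=5 J1=3 J2=0
add link → L=6 J1=3 J2=0
R@2,3 dof=1 J1 → L=6 J1=4 J2=0
C@4,2 dof=2 J2 → L=6 J1=4 J2=1
add link → L=7 J1=4 J2=1
P@6,3 dof=1 J1 → L=7 J1=5 J2=1
add link → L=8 J1=5 J2=1
P@7,4 dof=1 J1 → L=8 J1=6 J2=1
add link → L=9 J1=6 J2=1
R@5,3 dof=1 J1 → L=9 J1=7 J2=1
PS@7,0 dof=2 J2 → L=9 J1=7 J2=2
add link → L=10 J1=7 J2=2
PS@2,9 dof=2 J2 → L=10 J1=7 J2=3
R@7,8 dof=1 J1 → L=10 J1=8 J2=3
C@3,9 dof=2 J2 → L=10 J1=8 J2=4
M=3(L−1)−2J1−J2=3·9−2·8−4=7

M = 7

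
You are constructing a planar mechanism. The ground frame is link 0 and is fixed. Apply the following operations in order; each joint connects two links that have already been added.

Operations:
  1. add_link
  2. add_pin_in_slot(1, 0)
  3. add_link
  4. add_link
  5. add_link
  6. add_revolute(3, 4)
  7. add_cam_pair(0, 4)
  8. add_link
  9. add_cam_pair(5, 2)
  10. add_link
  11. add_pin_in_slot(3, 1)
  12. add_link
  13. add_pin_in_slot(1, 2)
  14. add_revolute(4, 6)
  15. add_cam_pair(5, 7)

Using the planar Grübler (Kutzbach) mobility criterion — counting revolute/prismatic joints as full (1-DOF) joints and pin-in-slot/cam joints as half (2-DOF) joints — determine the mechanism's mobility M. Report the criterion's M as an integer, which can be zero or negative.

M = 11

(L,J1,J2)=(1,0,0); link0 fixed
link1: (2,0,0)
PS 1-0 [J2]: (2,0,1)
link2: (3,0,1)
link3: (4,0,1)
link4: (5,0,1)
R 3-4 [J1]: (5,1,1)
C 0-4 [J2]: (5,1,2)
link5: (6,1,2)
C 5-2 [J2]: (6,1,3)
link6: (7,1,3)
PS 3-1 [J2]: (7,1,4)
link7: (8,1,4)
PS 1-2 [J2]: (8,1,5)
R 4-6 [J1]: (8,2,5)
C 5-7 [J2]: (8,2,6)
Grübler: 3·7 − 2·2 − 6 = 11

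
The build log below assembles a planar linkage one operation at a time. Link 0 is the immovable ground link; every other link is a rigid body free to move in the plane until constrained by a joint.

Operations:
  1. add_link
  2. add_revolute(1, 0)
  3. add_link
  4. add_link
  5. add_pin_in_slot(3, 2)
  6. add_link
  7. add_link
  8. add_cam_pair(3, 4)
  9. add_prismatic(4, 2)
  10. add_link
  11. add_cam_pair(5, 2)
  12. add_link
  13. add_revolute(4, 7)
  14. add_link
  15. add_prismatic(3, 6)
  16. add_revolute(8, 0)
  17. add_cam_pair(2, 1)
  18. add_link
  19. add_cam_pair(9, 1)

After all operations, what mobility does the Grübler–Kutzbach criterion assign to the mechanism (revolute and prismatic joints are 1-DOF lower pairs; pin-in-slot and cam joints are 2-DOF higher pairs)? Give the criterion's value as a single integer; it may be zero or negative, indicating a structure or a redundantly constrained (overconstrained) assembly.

link 0 = ground. State L|J1|J2 = 1|0|0
+link1  2|0|0
R(1,0) f=1→J1  2|1|0
+link2  3|1|0
+link3  4|1|0
PS(3,2) f=2→J2  4|1|1
+link4  5|1|1
+link5  6|1|1
C(3,4) f=2→J2  6|1|2
P(4,2) f=1→J1  6|2|2
+link6  7|2|2
C(5,2) f=2→J2  7|2|3
+link7  8|2|3
R(4,7) f=1→J1  8|3|3
+link8  9|3|3
P(3,6) f=1→J1  9|4|3
R(8,0) f=1→J1  9|5|3
C(2,1) f=2→J2  9|5|4
+link9  10|5|4
C(9,1) f=2→J2  10|5|5
M = 3(10−1)−2·5−5 = 27−10−5 = 12

M = 12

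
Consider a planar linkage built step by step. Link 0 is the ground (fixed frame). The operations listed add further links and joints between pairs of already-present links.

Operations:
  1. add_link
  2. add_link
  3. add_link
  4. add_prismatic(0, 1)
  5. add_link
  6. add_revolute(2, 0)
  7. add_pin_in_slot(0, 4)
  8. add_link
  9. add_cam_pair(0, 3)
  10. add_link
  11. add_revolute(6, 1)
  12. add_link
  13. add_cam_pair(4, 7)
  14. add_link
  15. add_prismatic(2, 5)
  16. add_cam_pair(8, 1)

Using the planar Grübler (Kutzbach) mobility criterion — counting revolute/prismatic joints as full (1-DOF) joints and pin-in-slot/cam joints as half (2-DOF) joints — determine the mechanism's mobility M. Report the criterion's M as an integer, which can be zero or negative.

M = 12

ground; <1,0,0>
#1 <2,0,0>
#2 <3,0,0>
#3 <4,0,0>
P:0↔1 J1 <4,1,0>
#4 <5,1,0>
R:2↔0 J1 <5,2,0>
PS:0↔4 J2 <5,2,1>
#5 <6,2,1>
C:0↔3 J2 <6,2,2>
#6 <7,2,2>
R:6↔1 J1 <7,3,2>
#7 <8,3,2>
C:4↔7 J2 <8,3,3>
#8 <9,3,3>
P:2↔5 J1 <9,4,3>
C:8↔1 J2 <9,4,4>
3×8 − 2×4 − 1×4 = 12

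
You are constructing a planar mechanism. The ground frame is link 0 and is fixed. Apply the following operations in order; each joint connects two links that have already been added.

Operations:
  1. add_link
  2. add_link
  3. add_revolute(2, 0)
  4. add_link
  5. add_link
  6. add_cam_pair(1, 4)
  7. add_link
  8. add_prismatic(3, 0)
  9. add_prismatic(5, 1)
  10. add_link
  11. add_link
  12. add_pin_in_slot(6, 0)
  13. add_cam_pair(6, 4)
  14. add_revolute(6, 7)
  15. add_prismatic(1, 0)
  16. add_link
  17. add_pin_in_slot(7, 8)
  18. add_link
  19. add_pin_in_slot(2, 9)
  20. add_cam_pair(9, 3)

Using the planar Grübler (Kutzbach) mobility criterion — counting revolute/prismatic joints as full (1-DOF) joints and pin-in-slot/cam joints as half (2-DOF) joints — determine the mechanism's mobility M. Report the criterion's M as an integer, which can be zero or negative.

ground; <1,0,0>
#1 <2,0,0>
#2 <3,0,0>
R:2↔0 J1 <3,1,0>
#3 <4,1,0>
#4 <5,1,0>
C:1↔4 J2 <5,1,1>
#5 <6,1,1>
P:3↔0 J1 <6,2,1>
P:5↔1 J1 <6,3,1>
#6 <7,3,1>
#7 <8,3,1>
PS:6↔0 J2 <8,3,2>
C:6↔4 J2 <8,3,3>
R:6↔7 J1 <8,4,3>
P:1↔0 J1 <8,5,3>
#8 <9,5,3>
PS:7↔8 J2 <9,5,4>
#9 <10,5,4>
PS:2↔9 J2 <10,5,5>
C:9↔3 J2 <10,5,6>
3×9 − 2×5 − 1×6 = 11

M = 11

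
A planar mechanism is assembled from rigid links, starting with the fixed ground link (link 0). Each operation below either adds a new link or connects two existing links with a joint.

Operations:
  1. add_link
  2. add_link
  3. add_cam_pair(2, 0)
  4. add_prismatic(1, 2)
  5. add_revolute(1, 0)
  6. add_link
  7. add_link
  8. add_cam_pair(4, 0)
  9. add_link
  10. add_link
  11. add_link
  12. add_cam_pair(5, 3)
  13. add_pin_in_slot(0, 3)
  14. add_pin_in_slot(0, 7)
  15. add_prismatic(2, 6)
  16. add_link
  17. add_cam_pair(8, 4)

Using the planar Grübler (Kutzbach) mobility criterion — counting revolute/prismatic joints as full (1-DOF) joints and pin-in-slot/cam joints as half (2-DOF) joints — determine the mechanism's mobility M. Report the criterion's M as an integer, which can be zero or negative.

(L,J1,J2)=(1,0,0); link0 fixed
link1: (2,0,0)
link2: (3,0,0)
C 2-0 [J2]: (3,0,1)
P 1-2 [J1]: (3,1,1)
R 1-0 [J1]: (3,2,1)
link3: (4,2,1)
link4: (5,2,1)
C 4-0 [J2]: (5,2,2)
link5: (6,2,2)
link6: (7,2,2)
link7: (8,2,2)
C 5-3 [J2]: (8,2,3)
PS 0-3 [J2]: (8,2,4)
PS 0-7 [J2]: (8,2,5)
P 2-6 [J1]: (8,3,5)
link8: (9,3,5)
C 8-4 [J2]: (9,3,6)
Grübler: 3·8 − 2·3 − 6 = 12

M = 12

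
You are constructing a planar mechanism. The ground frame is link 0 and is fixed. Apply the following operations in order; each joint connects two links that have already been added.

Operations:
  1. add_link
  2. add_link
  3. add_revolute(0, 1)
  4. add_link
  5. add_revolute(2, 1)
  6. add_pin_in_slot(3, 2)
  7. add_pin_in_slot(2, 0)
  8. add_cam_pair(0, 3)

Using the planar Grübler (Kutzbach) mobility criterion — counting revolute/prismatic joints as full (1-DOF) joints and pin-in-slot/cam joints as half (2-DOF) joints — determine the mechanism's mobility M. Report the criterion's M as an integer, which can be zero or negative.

L=1 J1=0 J2=0
add link → L=2 J1=0 J2=0
add link → L=3 J1=0 J2=0
R@0,1 dof=1 J1 → L=3 J1=1 J2=0
add link → L=4 J1=1 J2=0
R@2,1 dof=1 J1 → L=4 J1=2 J2=0
PS@3,2 dof=2 J2 → L=4 J1=2 J2=1
PS@2,0 dof=2 J2 → L=4 J1=2 J2=2
C@0,3 dof=2 J2 → L=4 J1=2 J2=3
M=3(L−1)−2J1−J2=3·3−2·2−3=2

M = 2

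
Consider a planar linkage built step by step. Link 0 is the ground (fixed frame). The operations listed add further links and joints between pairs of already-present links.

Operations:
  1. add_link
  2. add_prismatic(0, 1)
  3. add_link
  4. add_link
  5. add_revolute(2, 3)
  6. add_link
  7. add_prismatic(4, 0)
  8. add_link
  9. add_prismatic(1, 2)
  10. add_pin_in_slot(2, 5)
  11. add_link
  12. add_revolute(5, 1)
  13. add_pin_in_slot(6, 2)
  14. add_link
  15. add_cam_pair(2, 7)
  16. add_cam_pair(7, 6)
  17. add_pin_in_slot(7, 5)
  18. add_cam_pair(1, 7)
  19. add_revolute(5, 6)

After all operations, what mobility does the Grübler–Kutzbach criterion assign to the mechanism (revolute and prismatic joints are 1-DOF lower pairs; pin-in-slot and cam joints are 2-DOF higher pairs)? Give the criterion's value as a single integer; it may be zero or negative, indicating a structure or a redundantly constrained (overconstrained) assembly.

ground; <1,0,0>
#1 <2,0,0>
P:0↔1 J1 <2,1,0>
#2 <3,1,0>
#3 <4,1,0>
R:2↔3 J1 <4,2,0>
#4 <5,2,0>
P:4↔0 J1 <5,3,0>
#5 <6,3,0>
P:1↔2 J1 <6,4,0>
PS:2↔5 J2 <6,4,1>
#6 <7,4,1>
R:5↔1 J1 <7,5,1>
PS:6↔2 J2 <7,5,2>
#7 <8,5,2>
C:2↔7 J2 <8,5,3>
C:7↔6 J2 <8,5,4>
PS:7↔5 J2 <8,5,5>
C:1↔7 J2 <8,5,6>
R:5↔6 J1 <8,6,6>
3×7 − 2×6 − 1×6 = 3

M = 3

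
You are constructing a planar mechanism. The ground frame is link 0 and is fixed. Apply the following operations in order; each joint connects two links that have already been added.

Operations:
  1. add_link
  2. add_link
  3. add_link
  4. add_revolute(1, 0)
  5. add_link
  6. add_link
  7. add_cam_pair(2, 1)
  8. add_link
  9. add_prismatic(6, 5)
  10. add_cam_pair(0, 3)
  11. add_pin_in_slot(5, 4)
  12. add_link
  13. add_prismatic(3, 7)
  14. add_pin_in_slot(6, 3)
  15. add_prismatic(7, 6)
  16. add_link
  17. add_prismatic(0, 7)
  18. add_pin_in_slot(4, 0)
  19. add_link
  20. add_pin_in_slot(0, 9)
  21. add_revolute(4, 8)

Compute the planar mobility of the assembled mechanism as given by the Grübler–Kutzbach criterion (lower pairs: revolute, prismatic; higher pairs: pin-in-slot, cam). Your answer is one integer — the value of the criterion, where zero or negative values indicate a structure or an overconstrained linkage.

M = 9

(L,J1,J2)=(1,0,0); link0 fixed
link1: (2,0,0)
link2: (3,0,0)
link3: (4,0,0)
R 1-0 [J1]: (4,1,0)
link4: (5,1,0)
link5: (6,1,0)
C 2-1 [J2]: (6,1,1)
link6: (7,1,1)
P 6-5 [J1]: (7,2,1)
C 0-3 [J2]: (7,2,2)
PS 5-4 [J2]: (7,2,3)
link7: (8,2,3)
P 3-7 [J1]: (8,3,3)
PS 6-3 [J2]: (8,3,4)
P 7-6 [J1]: (8,4,4)
link8: (9,4,4)
P 0-7 [J1]: (9,5,4)
PS 4-0 [J2]: (9,5,5)
link9: (10,5,5)
PS 0-9 [J2]: (10,5,6)
R 4-8 [J1]: (10,6,6)
Grübler: 3·9 − 2·6 − 6 = 9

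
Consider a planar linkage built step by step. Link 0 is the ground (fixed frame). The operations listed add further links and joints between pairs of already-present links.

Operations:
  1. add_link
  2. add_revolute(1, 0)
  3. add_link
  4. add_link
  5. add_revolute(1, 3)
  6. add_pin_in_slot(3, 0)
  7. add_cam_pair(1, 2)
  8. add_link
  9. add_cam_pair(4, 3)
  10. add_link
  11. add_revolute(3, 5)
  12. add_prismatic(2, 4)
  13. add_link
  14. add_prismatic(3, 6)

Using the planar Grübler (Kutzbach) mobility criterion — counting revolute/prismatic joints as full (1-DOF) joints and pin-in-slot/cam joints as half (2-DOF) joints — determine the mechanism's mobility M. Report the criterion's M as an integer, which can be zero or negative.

M = 5

(L,J1,J2)=(1,0,0); link0 fixed
link1: (2,0,0)
R 1-0 [J1]: (2,1,0)
link2: (3,1,0)
link3: (4,1,0)
R 1-3 [J1]: (4,2,0)
PS 3-0 [J2]: (4,2,1)
C 1-2 [J2]: (4,2,2)
link4: (5,2,2)
C 4-3 [J2]: (5,2,3)
link5: (6,2,3)
R 3-5 [J1]: (6,3,3)
P 2-4 [J1]: (6,4,3)
link6: (7,4,3)
P 3-6 [J1]: (7,5,3)
Grübler: 3·6 − 2·5 − 3 = 5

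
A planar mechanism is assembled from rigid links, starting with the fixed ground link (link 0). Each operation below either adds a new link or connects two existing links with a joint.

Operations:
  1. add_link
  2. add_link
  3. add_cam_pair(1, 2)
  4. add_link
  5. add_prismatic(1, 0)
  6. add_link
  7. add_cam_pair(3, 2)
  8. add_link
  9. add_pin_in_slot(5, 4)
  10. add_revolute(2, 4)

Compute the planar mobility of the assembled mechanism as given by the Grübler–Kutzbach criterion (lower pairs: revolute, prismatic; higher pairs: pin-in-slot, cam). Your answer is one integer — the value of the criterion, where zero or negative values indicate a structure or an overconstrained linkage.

(L,J1,J2)=(1,0,0); link0 fixed
link1: (2,0,0)
link2: (3,0,0)
C 1-2 [J2]: (3,0,1)
link3: (4,0,1)
P 1-0 [J1]: (4,1,1)
link4: (5,1,1)
C 3-2 [J2]: (5,1,2)
link5: (6,1,2)
PS 5-4 [J2]: (6,1,3)
R 2-4 [J1]: (6,2,3)
Grübler: 3·5 − 2·2 − 3 = 8

M = 8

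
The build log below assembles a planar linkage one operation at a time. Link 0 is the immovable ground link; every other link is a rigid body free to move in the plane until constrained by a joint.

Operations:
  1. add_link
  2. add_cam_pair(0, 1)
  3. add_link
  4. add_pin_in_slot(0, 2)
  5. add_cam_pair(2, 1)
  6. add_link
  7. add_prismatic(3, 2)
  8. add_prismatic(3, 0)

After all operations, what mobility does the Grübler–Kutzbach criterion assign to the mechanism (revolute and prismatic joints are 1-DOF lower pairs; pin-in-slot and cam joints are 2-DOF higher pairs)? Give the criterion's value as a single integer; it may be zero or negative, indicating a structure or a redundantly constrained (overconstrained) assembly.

link 0 = ground. State L|J1|J2 = 1|0|0
+link1  2|0|0
C(0,1) f=2→J2  2|0|1
+link2  3|0|1
PS(0,2) f=2→J2  3|0|2
C(2,1) f=2→J2  3|0|3
+link3  4|0|3
P(3,2) f=1→J1  4|1|3
P(3,0) f=1→J1  4|2|3
M = 3(4−1)−2·2−3 = 9−4−3 = 2

M = 2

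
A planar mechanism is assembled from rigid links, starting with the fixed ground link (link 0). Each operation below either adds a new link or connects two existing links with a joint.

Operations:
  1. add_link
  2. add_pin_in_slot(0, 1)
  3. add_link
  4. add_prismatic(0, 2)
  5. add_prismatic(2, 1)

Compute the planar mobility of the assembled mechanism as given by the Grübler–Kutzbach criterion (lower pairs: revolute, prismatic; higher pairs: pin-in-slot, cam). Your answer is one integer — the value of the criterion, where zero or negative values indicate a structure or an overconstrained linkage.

M = 1

ground; <1,0,0>
#1 <2,0,0>
PS:0↔1 J2 <2,0,1>
#2 <3,0,1>
P:0↔2 J1 <3,1,1>
P:2↔1 J1 <3,2,1>
3×2 − 2×2 − 1×1 = 1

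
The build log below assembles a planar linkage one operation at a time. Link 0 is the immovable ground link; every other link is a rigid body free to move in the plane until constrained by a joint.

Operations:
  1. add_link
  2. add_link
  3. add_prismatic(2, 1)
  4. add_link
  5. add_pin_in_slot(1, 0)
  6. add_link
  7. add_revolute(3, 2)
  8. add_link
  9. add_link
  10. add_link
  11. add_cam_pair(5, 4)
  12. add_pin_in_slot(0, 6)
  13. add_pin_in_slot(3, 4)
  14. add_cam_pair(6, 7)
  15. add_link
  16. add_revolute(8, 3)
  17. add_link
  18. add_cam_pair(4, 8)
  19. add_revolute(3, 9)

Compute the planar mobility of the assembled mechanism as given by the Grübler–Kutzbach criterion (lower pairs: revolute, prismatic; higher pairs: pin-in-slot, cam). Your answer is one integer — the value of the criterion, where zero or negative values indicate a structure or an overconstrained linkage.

M = 13

link 0 = ground. State L|J1|J2 = 1|0|0
+link1  2|0|0
+link2  3|0|0
P(2,1) f=1→J1  3|1|0
+link3  4|1|0
PS(1,0) f=2→J2  4|1|1
+link4  5|1|1
R(3,2) f=1→J1  5|2|1
+link5  6|2|1
+link6  7|2|1
+link7  8|2|1
C(5,4) f=2→J2  8|2|2
PS(0,6) f=2→J2  8|2|3
PS(3,4) f=2→J2  8|2|4
C(6,7) f=2→J2  8|2|5
+link8  9|2|5
R(8,3) f=1→J1  9|3|5
+link9  10|3|5
C(4,8) f=2→J2  10|3|6
R(3,9) f=1→J1  10|4|6
M = 3(10−1)−2·4−6 = 27−8−6 = 13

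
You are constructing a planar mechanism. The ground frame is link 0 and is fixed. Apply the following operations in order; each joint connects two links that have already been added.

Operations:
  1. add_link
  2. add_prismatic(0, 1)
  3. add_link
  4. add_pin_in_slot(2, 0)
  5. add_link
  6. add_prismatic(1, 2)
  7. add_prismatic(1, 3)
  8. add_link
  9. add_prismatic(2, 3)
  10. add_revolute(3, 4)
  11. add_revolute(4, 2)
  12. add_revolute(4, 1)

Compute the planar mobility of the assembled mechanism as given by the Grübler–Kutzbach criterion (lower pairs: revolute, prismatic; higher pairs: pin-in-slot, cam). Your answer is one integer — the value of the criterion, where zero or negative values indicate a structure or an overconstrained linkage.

link 0 = ground. State L|J1|J2 = 1|0|0
+link1  2|0|0
P(0,1) f=1→J1  2|1|0
+link2  3|1|0
PS(2,0) f=2→J2  3|1|1
+link3  4|1|1
P(1,2) f=1→J1  4|2|1
P(1,3) f=1→J1  4|3|1
+link4  5|3|1
P(2,3) f=1→J1  5|4|1
R(3,4) f=1→J1  5|5|1
R(4,2) f=1→J1  5|6|1
R(4,1) f=1→J1  5|7|1
M = 3(5−1)−2·7−1 = 12−14−1 = -3

M = -3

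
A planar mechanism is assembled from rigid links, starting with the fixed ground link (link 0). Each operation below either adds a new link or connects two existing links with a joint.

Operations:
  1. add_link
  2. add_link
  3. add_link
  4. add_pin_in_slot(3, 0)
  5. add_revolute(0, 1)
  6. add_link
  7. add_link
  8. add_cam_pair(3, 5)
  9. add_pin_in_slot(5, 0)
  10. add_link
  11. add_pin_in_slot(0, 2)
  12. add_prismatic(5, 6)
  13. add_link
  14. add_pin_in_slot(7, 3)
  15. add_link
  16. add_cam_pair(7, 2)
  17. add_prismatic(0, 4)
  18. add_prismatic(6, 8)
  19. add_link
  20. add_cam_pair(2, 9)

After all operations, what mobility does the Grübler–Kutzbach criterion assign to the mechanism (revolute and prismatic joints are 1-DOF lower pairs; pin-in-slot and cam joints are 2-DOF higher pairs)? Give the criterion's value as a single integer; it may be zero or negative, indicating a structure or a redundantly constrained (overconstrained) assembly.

M = 12

(L,J1,J2)=(1,0,0); link0 fixed
link1: (2,0,0)
link2: (3,0,0)
link3: (4,0,0)
PS 3-0 [J2]: (4,0,1)
R 0-1 [J1]: (4,1,1)
link4: (5,1,1)
link5: (6,1,1)
C 3-5 [J2]: (6,1,2)
PS 5-0 [J2]: (6,1,3)
link6: (7,1,3)
PS 0-2 [J2]: (7,1,4)
P 5-6 [J1]: (7,2,4)
link7: (8,2,4)
PS 7-3 [J2]: (8,2,5)
link8: (9,2,5)
C 7-2 [J2]: (9,2,6)
P 0-4 [J1]: (9,3,6)
P 6-8 [J1]: (9,4,6)
link9: (10,4,6)
C 2-9 [J2]: (10,4,7)
Grübler: 3·9 − 2·4 − 7 = 12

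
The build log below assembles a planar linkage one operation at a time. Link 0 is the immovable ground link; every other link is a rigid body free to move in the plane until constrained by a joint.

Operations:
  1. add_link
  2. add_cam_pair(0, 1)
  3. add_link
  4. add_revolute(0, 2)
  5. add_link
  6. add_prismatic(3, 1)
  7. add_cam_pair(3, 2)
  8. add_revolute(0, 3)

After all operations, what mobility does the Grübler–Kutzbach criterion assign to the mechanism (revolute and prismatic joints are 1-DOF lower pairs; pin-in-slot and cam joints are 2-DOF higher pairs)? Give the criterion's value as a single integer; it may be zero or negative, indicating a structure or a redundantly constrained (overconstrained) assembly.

M = 1

L=1 J1=0 J2=0
add link → L=2 J1=0 J2=0
C@0,1 dof=2 J2 → L=2 J1=0 J2=1
add link → L=3 J1=0 J2=1
R@0,2 dof=1 J1 → L=3 J1=1 J2=1
add link → L=4 J1=1 J2=1
P@3,1 dof=1 J1 → L=4 J1=2 J2=1
C@3,2 dof=2 J2 → L=4 J1=2 J2=2
R@0,3 dof=1 J1 → L=4 J1=3 J2=2
M=3(L−1)−2J1−J2=3·3−2·3−2=1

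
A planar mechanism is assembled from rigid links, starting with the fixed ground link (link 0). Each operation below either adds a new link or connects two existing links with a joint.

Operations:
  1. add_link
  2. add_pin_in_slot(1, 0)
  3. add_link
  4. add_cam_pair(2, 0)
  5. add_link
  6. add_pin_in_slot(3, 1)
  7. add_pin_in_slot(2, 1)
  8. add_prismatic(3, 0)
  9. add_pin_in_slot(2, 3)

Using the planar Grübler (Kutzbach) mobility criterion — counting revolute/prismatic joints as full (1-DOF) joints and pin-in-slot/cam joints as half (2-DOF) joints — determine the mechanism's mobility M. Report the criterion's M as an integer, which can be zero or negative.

M = 2

ground; <1,0,0>
#1 <2,0,0>
PS:1↔0 J2 <2,0,1>
#2 <3,0,1>
C:2↔0 J2 <3,0,2>
#3 <4,0,2>
PS:3↔1 J2 <4,0,3>
PS:2↔1 J2 <4,0,4>
P:3↔0 J1 <4,1,4>
PS:2↔3 J2 <4,1,5>
3×3 − 2×1 − 1×5 = 2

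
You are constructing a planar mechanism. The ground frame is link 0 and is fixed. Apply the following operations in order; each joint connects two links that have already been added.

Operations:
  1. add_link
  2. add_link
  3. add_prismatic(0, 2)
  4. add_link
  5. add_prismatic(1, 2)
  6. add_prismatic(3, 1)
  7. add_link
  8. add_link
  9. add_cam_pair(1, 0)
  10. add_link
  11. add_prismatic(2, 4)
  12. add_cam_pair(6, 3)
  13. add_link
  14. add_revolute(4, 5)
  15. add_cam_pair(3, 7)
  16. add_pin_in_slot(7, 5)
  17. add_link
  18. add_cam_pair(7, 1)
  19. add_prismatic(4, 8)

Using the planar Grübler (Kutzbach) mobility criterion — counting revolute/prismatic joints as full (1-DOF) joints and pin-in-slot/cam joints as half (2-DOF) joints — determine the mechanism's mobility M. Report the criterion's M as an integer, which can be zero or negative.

M = 7

L=1 J1=0 J2=0
add link → L=2 J1=0 J2=0
add link → L=3 J1=0 J2=0
P@0,2 dof=1 J1 → L=3 J1=1 J2=0
add link → L=4 J1=1 J2=0
P@1,2 dof=1 J1 → L=4 J1=2 J2=0
P@3,1 dof=1 J1 → L=4 J1=3 J2=0
add link → L=5 J1=3 J2=0
add link → L=6 J1=3 J2=0
C@1,0 dof=2 J2 → L=6 J1=3 J2=1
add link → L=7 J1=3 J2=1
P@2,4 dof=1 J1 → L=7 J1=4 J2=1
C@6,3 dof=2 J2 → L=7 J1=4 J2=2
add link → L=8 J1=4 J2=2
R@4,5 dof=1 J1 → L=8 J1=5 J2=2
C@3,7 dof=2 J2 → L=8 J1=5 J2=3
PS@7,5 dof=2 J2 → L=8 J1=5 J2=4
add link → L=9 J1=5 J2=4
C@7,1 dof=2 J2 → L=9 J1=5 J2=5
P@4,8 dof=1 J1 → L=9 J1=6 J2=5
M=3(L−1)−2J1−J2=3·8−2·6−5=7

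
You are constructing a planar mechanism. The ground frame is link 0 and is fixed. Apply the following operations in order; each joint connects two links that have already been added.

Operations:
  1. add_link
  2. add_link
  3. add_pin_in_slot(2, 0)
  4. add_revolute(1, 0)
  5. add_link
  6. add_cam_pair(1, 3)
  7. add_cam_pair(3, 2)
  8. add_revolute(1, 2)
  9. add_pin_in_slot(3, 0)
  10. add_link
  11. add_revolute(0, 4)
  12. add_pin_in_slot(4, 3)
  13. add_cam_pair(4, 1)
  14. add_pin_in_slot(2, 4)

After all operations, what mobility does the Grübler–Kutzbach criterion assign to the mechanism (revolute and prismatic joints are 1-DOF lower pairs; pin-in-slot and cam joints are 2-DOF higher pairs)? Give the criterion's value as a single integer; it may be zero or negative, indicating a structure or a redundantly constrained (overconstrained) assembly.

L=1 J1=0 J2=0
add link → L=2 J1=0 J2=0
add link → L=3 J1=0 J2=0
PS@2,0 dof=2 J2 → L=3 J1=0 J2=1
R@1,0 dof=1 J1 → L=3 J1=1 J2=1
add link → L=4 J1=1 J2=1
C@1,3 dof=2 J2 → L=4 J1=1 J2=2
C@3,2 dof=2 J2 → L=4 J1=1 J2=3
R@1,2 dof=1 J1 → L=4 J1=2 J2=3
PS@3,0 dof=2 J2 → L=4 J1=2 J2=4
add link → L=5 J1=2 J2=4
R@0,4 dof=1 J1 → L=5 J1=3 J2=4
PS@4,3 dof=2 J2 → L=5 J1=3 J2=5
C@4,1 dof=2 J2 → L=5 J1=3 J2=6
PS@2,4 dof=2 J2 → L=5 J1=3 J2=7
M=3(L−1)−2J1−J2=3·4−2·3−7=-1

M = -1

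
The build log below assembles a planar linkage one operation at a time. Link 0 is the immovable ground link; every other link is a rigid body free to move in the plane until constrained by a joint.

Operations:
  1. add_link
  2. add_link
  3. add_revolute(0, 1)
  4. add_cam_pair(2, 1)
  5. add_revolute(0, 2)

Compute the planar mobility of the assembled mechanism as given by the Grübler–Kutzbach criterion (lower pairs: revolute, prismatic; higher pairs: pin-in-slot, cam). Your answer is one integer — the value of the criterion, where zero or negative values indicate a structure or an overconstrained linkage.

L=1 J1=0 J2=0
add link → L=2 J1=0 J2=0
add link → L=3 J1=0 J2=0
R@0,1 dof=1 J1 → L=3 J1=1 J2=0
C@2,1 dof=2 J2 → L=3 J1=1 J2=1
R@0,2 dof=1 J1 → L=3 J1=2 J2=1
M=3(L−1)−2J1−J2=3·2−2·2−1=1

M = 1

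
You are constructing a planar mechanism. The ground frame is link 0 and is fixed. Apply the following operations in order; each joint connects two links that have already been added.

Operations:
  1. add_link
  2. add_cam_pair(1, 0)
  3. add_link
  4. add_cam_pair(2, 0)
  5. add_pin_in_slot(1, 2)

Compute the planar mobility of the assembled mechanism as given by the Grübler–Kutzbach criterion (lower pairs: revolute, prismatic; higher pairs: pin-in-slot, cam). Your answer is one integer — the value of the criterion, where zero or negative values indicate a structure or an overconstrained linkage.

M = 3

(L,J1,J2)=(1,0,0); link0 fixed
link1: (2,0,0)
C 1-0 [J2]: (2,0,1)
link2: (3,0,1)
C 2-0 [J2]: (3,0,2)
PS 1-2 [J2]: (3,0,3)
Grübler: 3·2 − 2·0 − 3 = 3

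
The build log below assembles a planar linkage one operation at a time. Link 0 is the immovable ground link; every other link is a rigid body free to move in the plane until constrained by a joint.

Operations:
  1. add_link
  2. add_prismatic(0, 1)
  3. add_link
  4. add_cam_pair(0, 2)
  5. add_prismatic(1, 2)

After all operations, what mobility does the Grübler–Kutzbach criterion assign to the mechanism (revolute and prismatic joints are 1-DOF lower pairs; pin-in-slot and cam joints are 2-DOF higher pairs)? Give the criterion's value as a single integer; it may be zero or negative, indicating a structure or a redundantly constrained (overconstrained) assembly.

M = 1

(L,J1,J2)=(1,0,0); link0 fixed
link1: (2,0,0)
P 0-1 [J1]: (2,1,0)
link2: (3,1,0)
C 0-2 [J2]: (3,1,1)
P 1-2 [J1]: (3,2,1)
Grübler: 3·2 − 2·2 − 1 = 1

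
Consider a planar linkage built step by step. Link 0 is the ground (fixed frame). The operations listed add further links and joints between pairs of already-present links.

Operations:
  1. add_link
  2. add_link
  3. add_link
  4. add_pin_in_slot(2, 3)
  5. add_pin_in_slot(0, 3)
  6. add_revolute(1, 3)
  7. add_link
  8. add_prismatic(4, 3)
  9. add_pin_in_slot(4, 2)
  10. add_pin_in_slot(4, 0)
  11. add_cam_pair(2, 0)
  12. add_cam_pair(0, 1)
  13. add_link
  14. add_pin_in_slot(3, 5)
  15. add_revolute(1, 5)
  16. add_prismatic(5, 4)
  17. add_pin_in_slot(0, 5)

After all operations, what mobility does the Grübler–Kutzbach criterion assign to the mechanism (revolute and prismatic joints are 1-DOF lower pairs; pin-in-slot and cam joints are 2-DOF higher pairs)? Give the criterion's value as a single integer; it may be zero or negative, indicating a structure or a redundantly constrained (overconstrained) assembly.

ground; <1,0,0>
#1 <2,0,0>
#2 <3,0,0>
#3 <4,0,0>
PS:2↔3 J2 <4,0,1>
PS:0↔3 J2 <4,0,2>
R:1↔3 J1 <4,1,2>
#4 <5,1,2>
P:4↔3 J1 <5,2,2>
PS:4↔2 J2 <5,2,3>
PS:4↔0 J2 <5,2,4>
C:2↔0 J2 <5,2,5>
C:0↔1 J2 <5,2,6>
#5 <6,2,6>
PS:3↔5 J2 <6,2,7>
R:1↔5 J1 <6,3,7>
P:5↔4 J1 <6,4,7>
PS:0↔5 J2 <6,4,8>
3×5 − 2×4 − 1×8 = -1

M = -1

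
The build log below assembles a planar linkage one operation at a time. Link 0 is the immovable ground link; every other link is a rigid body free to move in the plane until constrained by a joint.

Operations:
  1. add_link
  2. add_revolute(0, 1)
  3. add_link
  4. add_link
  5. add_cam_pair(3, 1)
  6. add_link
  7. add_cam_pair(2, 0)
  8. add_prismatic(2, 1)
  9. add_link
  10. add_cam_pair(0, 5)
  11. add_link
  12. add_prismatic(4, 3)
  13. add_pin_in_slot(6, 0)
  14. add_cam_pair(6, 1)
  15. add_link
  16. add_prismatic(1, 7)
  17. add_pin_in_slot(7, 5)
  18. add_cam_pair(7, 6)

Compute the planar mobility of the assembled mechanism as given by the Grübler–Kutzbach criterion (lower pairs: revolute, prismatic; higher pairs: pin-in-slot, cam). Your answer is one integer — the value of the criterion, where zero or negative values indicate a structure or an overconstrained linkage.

M = 6

[1;0;0] (link 0 is ground)
L+ [2;0;0]
R(0,1)∈J1 [2;1;0]
L+ [3;1;0]
L+ [4;1;0]
C(3,1)∈J2 [4;1;1]
L+ [5;1;1]
C(2,0)∈J2 [5;1;2]
P(2,1)∈J1 [5;2;2]
L+ [6;2;2]
C(0,5)∈J2 [6;2;3]
L+ [7;2;3]
P(4,3)∈J1 [7;3;3]
PS(6,0)∈J2 [7;3;4]
C(6,1)∈J2 [7;3;5]
L+ [8;3;5]
P(1,7)∈J1 [8;4;5]
PS(7,5)∈J2 [8;4;6]
C(7,6)∈J2 [8;4;7]
mobility = 21 − 8 − 7 = 6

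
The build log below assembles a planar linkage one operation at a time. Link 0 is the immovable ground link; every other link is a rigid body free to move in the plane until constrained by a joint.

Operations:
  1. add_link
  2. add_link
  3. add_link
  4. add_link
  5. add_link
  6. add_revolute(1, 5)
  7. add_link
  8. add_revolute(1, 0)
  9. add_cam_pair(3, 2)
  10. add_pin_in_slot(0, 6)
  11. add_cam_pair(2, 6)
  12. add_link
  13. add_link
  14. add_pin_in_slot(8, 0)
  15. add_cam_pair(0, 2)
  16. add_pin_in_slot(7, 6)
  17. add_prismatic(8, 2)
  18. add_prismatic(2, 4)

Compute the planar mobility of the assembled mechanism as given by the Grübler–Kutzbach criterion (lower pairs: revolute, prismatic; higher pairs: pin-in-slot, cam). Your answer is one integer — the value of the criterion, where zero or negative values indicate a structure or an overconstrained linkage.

M = 10

link 0 = ground. State L|J1|J2 = 1|0|0
+link1  2|0|0
+link2  3|0|0
+link3  4|0|0
+link4  5|0|0
+link5  6|0|0
R(1,5) f=1→J1  6|1|0
+link6  7|1|0
R(1,0) f=1→J1  7|2|0
C(3,2) f=2→J2  7|2|1
PS(0,6) f=2→J2  7|2|2
C(2,6) f=2→J2  7|2|3
+link7  8|2|3
+link8  9|2|3
PS(8,0) f=2→J2  9|2|4
C(0,2) f=2→J2  9|2|5
PS(7,6) f=2→J2  9|2|6
P(8,2) f=1→J1  9|3|6
P(2,4) f=1→J1  9|4|6
M = 3(9−1)−2·4−6 = 24−8−6 = 10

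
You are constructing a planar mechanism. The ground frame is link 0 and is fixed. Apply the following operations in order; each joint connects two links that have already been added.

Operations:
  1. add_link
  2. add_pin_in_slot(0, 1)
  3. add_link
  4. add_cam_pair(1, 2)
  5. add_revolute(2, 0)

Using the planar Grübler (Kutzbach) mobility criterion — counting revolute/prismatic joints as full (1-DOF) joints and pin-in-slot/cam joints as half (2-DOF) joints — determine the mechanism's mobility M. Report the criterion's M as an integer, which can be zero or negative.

M = 2

(L,J1,J2)=(1,0,0); link0 fixed
link1: (2,0,0)
PS 0-1 [J2]: (2,0,1)
link2: (3,0,1)
C 1-2 [J2]: (3,0,2)
R 2-0 [J1]: (3,1,2)
Grübler: 3·2 − 2·1 − 2 = 2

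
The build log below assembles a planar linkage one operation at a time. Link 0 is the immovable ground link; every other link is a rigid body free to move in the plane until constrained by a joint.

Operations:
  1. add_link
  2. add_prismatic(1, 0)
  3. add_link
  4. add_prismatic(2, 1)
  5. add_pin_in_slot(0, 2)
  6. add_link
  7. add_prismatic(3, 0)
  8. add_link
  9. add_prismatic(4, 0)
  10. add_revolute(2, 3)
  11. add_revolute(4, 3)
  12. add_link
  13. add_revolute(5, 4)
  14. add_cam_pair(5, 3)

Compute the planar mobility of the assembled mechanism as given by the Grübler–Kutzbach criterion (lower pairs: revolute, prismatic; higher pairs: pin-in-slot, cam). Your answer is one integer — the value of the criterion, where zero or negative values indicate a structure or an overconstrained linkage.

M = -1

L=1 J1=0 J2=0
add link → L=2 J1=0 J2=0
P@1,0 dof=1 J1 → L=2 J1=1 J2=0
add link → L=3 J1=1 J2=0
P@2,1 dof=1 J1 → L=3 J1=2 J2=0
PS@0,2 dof=2 J2 → L=3 J1=2 J2=1
add link → L=4 J1=2 J2=1
P@3,0 dof=1 J1 → L=4 J1=3 J2=1
add link → L=5 J1=3 J2=1
P@4,0 dof=1 J1 → L=5 J1=4 J2=1
R@2,3 dof=1 J1 → L=5 J1=5 J2=1
R@4,3 dof=1 J1 → L=5 J1=6 J2=1
add link → L=6 J1=6 J2=1
R@5,4 dof=1 J1 → L=6 J1=7 J2=1
C@5,3 dof=2 J2 → L=6 J1=7 J2=2
M=3(L−1)−2J1−J2=3·5−2·7−2=-1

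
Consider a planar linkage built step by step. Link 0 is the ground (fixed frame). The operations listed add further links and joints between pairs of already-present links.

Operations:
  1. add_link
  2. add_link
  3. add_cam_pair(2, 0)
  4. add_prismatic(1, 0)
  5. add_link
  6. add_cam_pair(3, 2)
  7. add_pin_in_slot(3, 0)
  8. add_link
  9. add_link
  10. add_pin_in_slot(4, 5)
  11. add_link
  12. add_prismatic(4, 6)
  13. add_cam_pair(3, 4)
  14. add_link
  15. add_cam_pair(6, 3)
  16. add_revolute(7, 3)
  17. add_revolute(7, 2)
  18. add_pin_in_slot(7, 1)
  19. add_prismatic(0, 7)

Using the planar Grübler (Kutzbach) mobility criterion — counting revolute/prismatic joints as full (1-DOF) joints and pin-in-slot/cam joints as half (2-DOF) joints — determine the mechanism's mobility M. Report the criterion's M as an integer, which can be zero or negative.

link 0 = ground. State L|J1|J2 = 1|0|0
+link1  2|0|0
+link2  3|0|0
C(2,0) f=2→J2  3|0|1
P(1,0) f=1→J1  3|1|1
+link3  4|1|1
C(3,2) f=2→J2  4|1|2
PS(3,0) f=2→J2  4|1|3
+link4  5|1|3
+link5  6|1|3
PS(4,5) f=2→J2  6|1|4
+link6  7|1|4
P(4,6) f=1→J1  7|2|4
C(3,4) f=2→J2  7|2|5
+link7  8|2|5
C(6,3) f=2→J2  8|2|6
R(7,3) f=1→J1  8|3|6
R(7,2) f=1→J1  8|4|6
PS(7,1) f=2→J2  8|4|7
P(0,7) f=1→J1  8|5|7
M = 3(8−1)−2·5−7 = 21−10−7 = 4

M = 4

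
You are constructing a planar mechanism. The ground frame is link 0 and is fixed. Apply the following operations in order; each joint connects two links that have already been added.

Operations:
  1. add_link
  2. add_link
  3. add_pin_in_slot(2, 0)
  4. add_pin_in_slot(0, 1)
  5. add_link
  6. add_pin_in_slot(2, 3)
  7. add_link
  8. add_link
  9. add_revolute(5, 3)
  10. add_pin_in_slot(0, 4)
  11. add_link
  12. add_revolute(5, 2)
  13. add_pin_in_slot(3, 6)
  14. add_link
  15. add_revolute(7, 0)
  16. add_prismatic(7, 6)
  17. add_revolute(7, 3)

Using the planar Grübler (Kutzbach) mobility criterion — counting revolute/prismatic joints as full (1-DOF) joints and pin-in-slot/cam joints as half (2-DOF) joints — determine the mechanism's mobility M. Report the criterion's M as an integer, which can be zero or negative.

ground; <1,0,0>
#1 <2,0,0>
#2 <3,0,0>
PS:2↔0 J2 <3,0,1>
PS:0↔1 J2 <3,0,2>
#3 <4,0,2>
PS:2↔3 J2 <4,0,3>
#4 <5,0,3>
#5 <6,0,3>
R:5↔3 J1 <6,1,3>
PS:0↔4 J2 <6,1,4>
#6 <7,1,4>
R:5↔2 J1 <7,2,4>
PS:3↔6 J2 <7,2,5>
#7 <8,2,5>
R:7↔0 J1 <8,3,5>
P:7↔6 J1 <8,4,5>
R:7↔3 J1 <8,5,5>
3×7 − 2×5 − 1×5 = 6

M = 6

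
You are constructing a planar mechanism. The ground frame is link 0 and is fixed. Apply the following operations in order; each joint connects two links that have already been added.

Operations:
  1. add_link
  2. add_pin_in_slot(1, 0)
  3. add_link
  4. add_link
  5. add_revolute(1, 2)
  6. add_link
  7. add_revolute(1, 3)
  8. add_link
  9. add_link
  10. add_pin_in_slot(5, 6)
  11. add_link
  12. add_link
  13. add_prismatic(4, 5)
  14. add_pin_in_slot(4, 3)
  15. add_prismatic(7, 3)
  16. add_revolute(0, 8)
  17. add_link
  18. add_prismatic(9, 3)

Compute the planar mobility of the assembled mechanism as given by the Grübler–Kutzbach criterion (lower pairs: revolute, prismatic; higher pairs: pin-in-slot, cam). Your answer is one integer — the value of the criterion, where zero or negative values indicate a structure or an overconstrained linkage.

M = 12

[1;0;0] (link 0 is ground)
L+ [2;0;0]
PS(1,0)∈J2 [2;0;1]
L+ [3;0;1]
L+ [4;0;1]
R(1,2)∈J1 [4;1;1]
L+ [5;1;1]
R(1,3)∈J1 [5;2;1]
L+ [6;2;1]
L+ [7;2;1]
PS(5,6)∈J2 [7;2;2]
L+ [8;2;2]
L+ [9;2;2]
P(4,5)∈J1 [9;3;2]
PS(4,3)∈J2 [9;3;3]
P(7,3)∈J1 [9;4;3]
R(0,8)∈J1 [9;5;3]
L+ [10;5;3]
P(9,3)∈J1 [10;6;3]
mobility = 27 − 12 − 3 = 12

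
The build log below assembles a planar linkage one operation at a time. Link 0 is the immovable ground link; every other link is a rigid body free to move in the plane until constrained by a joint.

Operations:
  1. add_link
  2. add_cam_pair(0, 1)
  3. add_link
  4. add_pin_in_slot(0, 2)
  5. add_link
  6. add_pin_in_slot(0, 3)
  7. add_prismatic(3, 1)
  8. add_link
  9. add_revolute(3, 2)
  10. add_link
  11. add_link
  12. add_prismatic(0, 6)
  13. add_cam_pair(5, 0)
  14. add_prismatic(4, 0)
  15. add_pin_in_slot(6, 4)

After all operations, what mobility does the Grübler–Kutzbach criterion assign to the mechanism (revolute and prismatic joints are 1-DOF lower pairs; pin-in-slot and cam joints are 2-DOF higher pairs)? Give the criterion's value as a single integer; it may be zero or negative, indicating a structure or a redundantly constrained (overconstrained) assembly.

[1;0;0] (link 0 is ground)
L+ [2;0;0]
C(0,1)∈J2 [2;0;1]
L+ [3;0;1]
PS(0,2)∈J2 [3;0;2]
L+ [4;0;2]
PS(0,3)∈J2 [4;0;3]
P(3,1)∈J1 [4;1;3]
L+ [5;1;3]
R(3,2)∈J1 [5;2;3]
L+ [6;2;3]
L+ [7;2;3]
P(0,6)∈J1 [7;3;3]
C(5,0)∈J2 [7;3;4]
P(4,0)∈J1 [7;4;4]
PS(6,4)∈J2 [7;4;5]
mobility = 18 − 8 − 5 = 5

M = 5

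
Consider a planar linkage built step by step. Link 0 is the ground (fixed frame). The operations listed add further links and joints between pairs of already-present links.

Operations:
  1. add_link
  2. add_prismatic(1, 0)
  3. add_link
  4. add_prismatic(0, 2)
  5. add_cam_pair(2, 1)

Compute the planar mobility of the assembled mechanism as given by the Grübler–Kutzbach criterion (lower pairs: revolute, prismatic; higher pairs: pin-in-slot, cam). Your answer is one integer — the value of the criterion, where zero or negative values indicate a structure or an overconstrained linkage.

M = 1

(L,J1,J2)=(1,0,0); link0 fixed
link1: (2,0,0)
P 1-0 [J1]: (2,1,0)
link2: (3,1,0)
P 0-2 [J1]: (3,2,0)
C 2-1 [J2]: (3,2,1)
Grübler: 3·2 − 2·2 − 1 = 1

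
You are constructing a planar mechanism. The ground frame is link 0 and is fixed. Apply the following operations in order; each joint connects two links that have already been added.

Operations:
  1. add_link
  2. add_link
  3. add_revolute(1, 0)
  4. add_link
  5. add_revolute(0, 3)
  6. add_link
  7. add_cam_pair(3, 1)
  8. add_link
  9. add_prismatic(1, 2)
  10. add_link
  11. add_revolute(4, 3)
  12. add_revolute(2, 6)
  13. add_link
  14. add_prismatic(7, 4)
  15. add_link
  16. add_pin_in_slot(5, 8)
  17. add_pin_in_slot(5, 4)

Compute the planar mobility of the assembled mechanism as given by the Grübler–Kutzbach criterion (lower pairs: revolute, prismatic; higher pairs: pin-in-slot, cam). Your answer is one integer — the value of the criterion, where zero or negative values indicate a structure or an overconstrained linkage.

ground; <1,0,0>
#1 <2,0,0>
#2 <3,0,0>
R:1↔0 J1 <3,1,0>
#3 <4,1,0>
R:0↔3 J1 <4,2,0>
#4 <5,2,0>
C:3↔1 J2 <5,2,1>
#5 <6,2,1>
P:1↔2 J1 <6,3,1>
#6 <7,3,1>
R:4↔3 J1 <7,4,1>
R:2↔6 J1 <7,5,1>
#7 <8,5,1>
P:7↔4 J1 <8,6,1>
#8 <9,6,1>
PS:5↔8 J2 <9,6,2>
PS:5↔4 J2 <9,6,3>
3×8 − 2×6 − 1×3 = 9

M = 9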